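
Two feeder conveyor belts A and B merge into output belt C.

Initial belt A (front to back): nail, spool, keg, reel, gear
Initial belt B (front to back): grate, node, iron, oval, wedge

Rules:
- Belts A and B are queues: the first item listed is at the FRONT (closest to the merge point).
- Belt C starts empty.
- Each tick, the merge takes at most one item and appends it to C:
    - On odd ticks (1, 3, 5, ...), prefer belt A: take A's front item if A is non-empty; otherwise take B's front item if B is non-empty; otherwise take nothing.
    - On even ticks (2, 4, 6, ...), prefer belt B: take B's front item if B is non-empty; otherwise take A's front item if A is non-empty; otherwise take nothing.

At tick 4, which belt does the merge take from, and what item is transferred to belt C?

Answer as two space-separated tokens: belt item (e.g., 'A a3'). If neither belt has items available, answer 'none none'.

Tick 1: prefer A, take nail from A; A=[spool,keg,reel,gear] B=[grate,node,iron,oval,wedge] C=[nail]
Tick 2: prefer B, take grate from B; A=[spool,keg,reel,gear] B=[node,iron,oval,wedge] C=[nail,grate]
Tick 3: prefer A, take spool from A; A=[keg,reel,gear] B=[node,iron,oval,wedge] C=[nail,grate,spool]
Tick 4: prefer B, take node from B; A=[keg,reel,gear] B=[iron,oval,wedge] C=[nail,grate,spool,node]

Answer: B node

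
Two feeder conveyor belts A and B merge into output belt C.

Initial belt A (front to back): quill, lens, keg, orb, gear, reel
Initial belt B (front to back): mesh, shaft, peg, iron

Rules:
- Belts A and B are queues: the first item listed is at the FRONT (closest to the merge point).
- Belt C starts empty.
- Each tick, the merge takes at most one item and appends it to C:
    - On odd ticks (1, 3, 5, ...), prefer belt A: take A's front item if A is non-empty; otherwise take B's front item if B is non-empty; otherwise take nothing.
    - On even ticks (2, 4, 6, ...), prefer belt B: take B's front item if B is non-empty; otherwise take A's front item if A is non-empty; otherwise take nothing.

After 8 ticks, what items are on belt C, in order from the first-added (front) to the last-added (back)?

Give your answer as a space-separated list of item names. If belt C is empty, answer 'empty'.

Answer: quill mesh lens shaft keg peg orb iron

Derivation:
Tick 1: prefer A, take quill from A; A=[lens,keg,orb,gear,reel] B=[mesh,shaft,peg,iron] C=[quill]
Tick 2: prefer B, take mesh from B; A=[lens,keg,orb,gear,reel] B=[shaft,peg,iron] C=[quill,mesh]
Tick 3: prefer A, take lens from A; A=[keg,orb,gear,reel] B=[shaft,peg,iron] C=[quill,mesh,lens]
Tick 4: prefer B, take shaft from B; A=[keg,orb,gear,reel] B=[peg,iron] C=[quill,mesh,lens,shaft]
Tick 5: prefer A, take keg from A; A=[orb,gear,reel] B=[peg,iron] C=[quill,mesh,lens,shaft,keg]
Tick 6: prefer B, take peg from B; A=[orb,gear,reel] B=[iron] C=[quill,mesh,lens,shaft,keg,peg]
Tick 7: prefer A, take orb from A; A=[gear,reel] B=[iron] C=[quill,mesh,lens,shaft,keg,peg,orb]
Tick 8: prefer B, take iron from B; A=[gear,reel] B=[-] C=[quill,mesh,lens,shaft,keg,peg,orb,iron]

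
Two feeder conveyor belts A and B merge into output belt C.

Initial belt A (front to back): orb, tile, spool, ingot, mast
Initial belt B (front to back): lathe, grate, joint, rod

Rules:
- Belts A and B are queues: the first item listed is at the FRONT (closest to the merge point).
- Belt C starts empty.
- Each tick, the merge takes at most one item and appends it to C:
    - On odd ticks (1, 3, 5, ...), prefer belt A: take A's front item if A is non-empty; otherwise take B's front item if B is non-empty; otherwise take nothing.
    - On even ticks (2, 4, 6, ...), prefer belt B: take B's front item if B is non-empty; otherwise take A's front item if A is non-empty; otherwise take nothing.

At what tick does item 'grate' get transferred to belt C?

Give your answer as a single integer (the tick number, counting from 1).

Tick 1: prefer A, take orb from A; A=[tile,spool,ingot,mast] B=[lathe,grate,joint,rod] C=[orb]
Tick 2: prefer B, take lathe from B; A=[tile,spool,ingot,mast] B=[grate,joint,rod] C=[orb,lathe]
Tick 3: prefer A, take tile from A; A=[spool,ingot,mast] B=[grate,joint,rod] C=[orb,lathe,tile]
Tick 4: prefer B, take grate from B; A=[spool,ingot,mast] B=[joint,rod] C=[orb,lathe,tile,grate]

Answer: 4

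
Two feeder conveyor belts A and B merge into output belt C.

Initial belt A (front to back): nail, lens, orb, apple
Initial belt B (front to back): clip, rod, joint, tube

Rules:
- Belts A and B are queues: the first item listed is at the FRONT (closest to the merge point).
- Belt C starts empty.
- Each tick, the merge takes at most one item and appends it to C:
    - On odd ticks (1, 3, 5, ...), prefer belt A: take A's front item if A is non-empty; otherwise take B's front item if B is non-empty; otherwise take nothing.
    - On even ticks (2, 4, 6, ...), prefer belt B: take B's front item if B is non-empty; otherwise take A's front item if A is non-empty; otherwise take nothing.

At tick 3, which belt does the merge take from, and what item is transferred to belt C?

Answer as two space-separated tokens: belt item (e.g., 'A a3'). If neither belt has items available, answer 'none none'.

Tick 1: prefer A, take nail from A; A=[lens,orb,apple] B=[clip,rod,joint,tube] C=[nail]
Tick 2: prefer B, take clip from B; A=[lens,orb,apple] B=[rod,joint,tube] C=[nail,clip]
Tick 3: prefer A, take lens from A; A=[orb,apple] B=[rod,joint,tube] C=[nail,clip,lens]

Answer: A lens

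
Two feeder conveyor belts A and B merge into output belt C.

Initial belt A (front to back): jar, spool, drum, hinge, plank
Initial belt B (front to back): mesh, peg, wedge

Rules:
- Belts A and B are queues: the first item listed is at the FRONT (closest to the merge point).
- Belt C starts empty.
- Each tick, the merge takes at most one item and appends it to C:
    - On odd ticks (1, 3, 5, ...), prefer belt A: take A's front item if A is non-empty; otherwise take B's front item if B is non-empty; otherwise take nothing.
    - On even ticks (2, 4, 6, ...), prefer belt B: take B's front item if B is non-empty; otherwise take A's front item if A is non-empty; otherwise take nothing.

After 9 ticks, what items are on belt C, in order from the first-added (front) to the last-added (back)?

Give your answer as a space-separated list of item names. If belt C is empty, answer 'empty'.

Tick 1: prefer A, take jar from A; A=[spool,drum,hinge,plank] B=[mesh,peg,wedge] C=[jar]
Tick 2: prefer B, take mesh from B; A=[spool,drum,hinge,plank] B=[peg,wedge] C=[jar,mesh]
Tick 3: prefer A, take spool from A; A=[drum,hinge,plank] B=[peg,wedge] C=[jar,mesh,spool]
Tick 4: prefer B, take peg from B; A=[drum,hinge,plank] B=[wedge] C=[jar,mesh,spool,peg]
Tick 5: prefer A, take drum from A; A=[hinge,plank] B=[wedge] C=[jar,mesh,spool,peg,drum]
Tick 6: prefer B, take wedge from B; A=[hinge,plank] B=[-] C=[jar,mesh,spool,peg,drum,wedge]
Tick 7: prefer A, take hinge from A; A=[plank] B=[-] C=[jar,mesh,spool,peg,drum,wedge,hinge]
Tick 8: prefer B, take plank from A; A=[-] B=[-] C=[jar,mesh,spool,peg,drum,wedge,hinge,plank]
Tick 9: prefer A, both empty, nothing taken; A=[-] B=[-] C=[jar,mesh,spool,peg,drum,wedge,hinge,plank]

Answer: jar mesh spool peg drum wedge hinge plank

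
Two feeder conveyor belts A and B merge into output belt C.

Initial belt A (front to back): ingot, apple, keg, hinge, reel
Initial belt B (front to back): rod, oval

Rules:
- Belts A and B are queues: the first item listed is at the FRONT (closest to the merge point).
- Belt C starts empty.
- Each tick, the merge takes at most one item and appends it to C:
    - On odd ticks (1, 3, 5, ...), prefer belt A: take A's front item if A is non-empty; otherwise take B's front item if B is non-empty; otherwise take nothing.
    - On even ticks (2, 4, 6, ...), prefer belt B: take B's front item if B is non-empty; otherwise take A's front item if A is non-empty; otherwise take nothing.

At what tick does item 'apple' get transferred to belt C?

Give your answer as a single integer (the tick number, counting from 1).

Answer: 3

Derivation:
Tick 1: prefer A, take ingot from A; A=[apple,keg,hinge,reel] B=[rod,oval] C=[ingot]
Tick 2: prefer B, take rod from B; A=[apple,keg,hinge,reel] B=[oval] C=[ingot,rod]
Tick 3: prefer A, take apple from A; A=[keg,hinge,reel] B=[oval] C=[ingot,rod,apple]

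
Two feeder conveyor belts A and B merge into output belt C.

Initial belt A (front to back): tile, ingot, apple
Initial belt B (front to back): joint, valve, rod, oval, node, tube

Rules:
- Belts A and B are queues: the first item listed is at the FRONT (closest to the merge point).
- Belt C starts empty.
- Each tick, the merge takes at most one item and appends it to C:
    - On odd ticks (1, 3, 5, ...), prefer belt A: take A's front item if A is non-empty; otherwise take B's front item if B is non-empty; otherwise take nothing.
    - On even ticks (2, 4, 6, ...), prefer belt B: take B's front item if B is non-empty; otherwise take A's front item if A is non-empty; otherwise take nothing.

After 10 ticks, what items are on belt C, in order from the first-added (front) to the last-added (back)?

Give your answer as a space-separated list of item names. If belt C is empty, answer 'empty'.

Tick 1: prefer A, take tile from A; A=[ingot,apple] B=[joint,valve,rod,oval,node,tube] C=[tile]
Tick 2: prefer B, take joint from B; A=[ingot,apple] B=[valve,rod,oval,node,tube] C=[tile,joint]
Tick 3: prefer A, take ingot from A; A=[apple] B=[valve,rod,oval,node,tube] C=[tile,joint,ingot]
Tick 4: prefer B, take valve from B; A=[apple] B=[rod,oval,node,tube] C=[tile,joint,ingot,valve]
Tick 5: prefer A, take apple from A; A=[-] B=[rod,oval,node,tube] C=[tile,joint,ingot,valve,apple]
Tick 6: prefer B, take rod from B; A=[-] B=[oval,node,tube] C=[tile,joint,ingot,valve,apple,rod]
Tick 7: prefer A, take oval from B; A=[-] B=[node,tube] C=[tile,joint,ingot,valve,apple,rod,oval]
Tick 8: prefer B, take node from B; A=[-] B=[tube] C=[tile,joint,ingot,valve,apple,rod,oval,node]
Tick 9: prefer A, take tube from B; A=[-] B=[-] C=[tile,joint,ingot,valve,apple,rod,oval,node,tube]
Tick 10: prefer B, both empty, nothing taken; A=[-] B=[-] C=[tile,joint,ingot,valve,apple,rod,oval,node,tube]

Answer: tile joint ingot valve apple rod oval node tube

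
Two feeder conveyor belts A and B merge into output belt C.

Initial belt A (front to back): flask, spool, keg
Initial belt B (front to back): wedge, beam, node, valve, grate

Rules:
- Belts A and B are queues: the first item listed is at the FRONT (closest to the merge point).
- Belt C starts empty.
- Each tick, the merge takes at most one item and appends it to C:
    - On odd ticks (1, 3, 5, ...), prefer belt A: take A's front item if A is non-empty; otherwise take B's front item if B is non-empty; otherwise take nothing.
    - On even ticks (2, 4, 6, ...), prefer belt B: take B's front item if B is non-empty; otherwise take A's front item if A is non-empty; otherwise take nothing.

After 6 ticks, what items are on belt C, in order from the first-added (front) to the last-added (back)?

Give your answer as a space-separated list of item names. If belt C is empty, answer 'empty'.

Answer: flask wedge spool beam keg node

Derivation:
Tick 1: prefer A, take flask from A; A=[spool,keg] B=[wedge,beam,node,valve,grate] C=[flask]
Tick 2: prefer B, take wedge from B; A=[spool,keg] B=[beam,node,valve,grate] C=[flask,wedge]
Tick 3: prefer A, take spool from A; A=[keg] B=[beam,node,valve,grate] C=[flask,wedge,spool]
Tick 4: prefer B, take beam from B; A=[keg] B=[node,valve,grate] C=[flask,wedge,spool,beam]
Tick 5: prefer A, take keg from A; A=[-] B=[node,valve,grate] C=[flask,wedge,spool,beam,keg]
Tick 6: prefer B, take node from B; A=[-] B=[valve,grate] C=[flask,wedge,spool,beam,keg,node]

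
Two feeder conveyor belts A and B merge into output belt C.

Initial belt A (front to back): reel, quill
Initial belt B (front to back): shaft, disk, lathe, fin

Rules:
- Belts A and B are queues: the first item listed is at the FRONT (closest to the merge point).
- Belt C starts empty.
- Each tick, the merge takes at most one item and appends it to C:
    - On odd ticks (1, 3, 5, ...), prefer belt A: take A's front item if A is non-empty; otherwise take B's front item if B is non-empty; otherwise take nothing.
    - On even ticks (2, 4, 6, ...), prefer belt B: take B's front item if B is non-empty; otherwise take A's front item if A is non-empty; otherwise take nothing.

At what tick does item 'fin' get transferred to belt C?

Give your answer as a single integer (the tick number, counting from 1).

Tick 1: prefer A, take reel from A; A=[quill] B=[shaft,disk,lathe,fin] C=[reel]
Tick 2: prefer B, take shaft from B; A=[quill] B=[disk,lathe,fin] C=[reel,shaft]
Tick 3: prefer A, take quill from A; A=[-] B=[disk,lathe,fin] C=[reel,shaft,quill]
Tick 4: prefer B, take disk from B; A=[-] B=[lathe,fin] C=[reel,shaft,quill,disk]
Tick 5: prefer A, take lathe from B; A=[-] B=[fin] C=[reel,shaft,quill,disk,lathe]
Tick 6: prefer B, take fin from B; A=[-] B=[-] C=[reel,shaft,quill,disk,lathe,fin]

Answer: 6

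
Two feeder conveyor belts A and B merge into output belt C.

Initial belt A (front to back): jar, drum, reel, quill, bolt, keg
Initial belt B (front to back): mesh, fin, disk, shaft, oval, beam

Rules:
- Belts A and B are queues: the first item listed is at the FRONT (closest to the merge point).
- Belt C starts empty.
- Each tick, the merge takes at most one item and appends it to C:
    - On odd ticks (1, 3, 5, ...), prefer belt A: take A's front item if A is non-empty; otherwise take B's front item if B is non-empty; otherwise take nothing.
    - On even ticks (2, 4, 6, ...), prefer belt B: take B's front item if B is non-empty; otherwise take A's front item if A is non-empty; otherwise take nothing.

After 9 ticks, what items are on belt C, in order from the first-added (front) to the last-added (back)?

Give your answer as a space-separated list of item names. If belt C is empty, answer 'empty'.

Tick 1: prefer A, take jar from A; A=[drum,reel,quill,bolt,keg] B=[mesh,fin,disk,shaft,oval,beam] C=[jar]
Tick 2: prefer B, take mesh from B; A=[drum,reel,quill,bolt,keg] B=[fin,disk,shaft,oval,beam] C=[jar,mesh]
Tick 3: prefer A, take drum from A; A=[reel,quill,bolt,keg] B=[fin,disk,shaft,oval,beam] C=[jar,mesh,drum]
Tick 4: prefer B, take fin from B; A=[reel,quill,bolt,keg] B=[disk,shaft,oval,beam] C=[jar,mesh,drum,fin]
Tick 5: prefer A, take reel from A; A=[quill,bolt,keg] B=[disk,shaft,oval,beam] C=[jar,mesh,drum,fin,reel]
Tick 6: prefer B, take disk from B; A=[quill,bolt,keg] B=[shaft,oval,beam] C=[jar,mesh,drum,fin,reel,disk]
Tick 7: prefer A, take quill from A; A=[bolt,keg] B=[shaft,oval,beam] C=[jar,mesh,drum,fin,reel,disk,quill]
Tick 8: prefer B, take shaft from B; A=[bolt,keg] B=[oval,beam] C=[jar,mesh,drum,fin,reel,disk,quill,shaft]
Tick 9: prefer A, take bolt from A; A=[keg] B=[oval,beam] C=[jar,mesh,drum,fin,reel,disk,quill,shaft,bolt]

Answer: jar mesh drum fin reel disk quill shaft bolt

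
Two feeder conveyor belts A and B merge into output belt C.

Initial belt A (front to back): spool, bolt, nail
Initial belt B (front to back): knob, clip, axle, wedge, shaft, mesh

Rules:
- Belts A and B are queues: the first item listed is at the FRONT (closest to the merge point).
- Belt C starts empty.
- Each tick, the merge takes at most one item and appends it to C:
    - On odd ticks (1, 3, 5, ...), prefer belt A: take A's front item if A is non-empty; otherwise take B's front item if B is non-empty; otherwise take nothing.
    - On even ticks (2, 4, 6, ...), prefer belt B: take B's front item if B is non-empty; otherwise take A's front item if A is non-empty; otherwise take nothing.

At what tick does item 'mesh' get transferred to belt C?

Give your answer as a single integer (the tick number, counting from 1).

Answer: 9

Derivation:
Tick 1: prefer A, take spool from A; A=[bolt,nail] B=[knob,clip,axle,wedge,shaft,mesh] C=[spool]
Tick 2: prefer B, take knob from B; A=[bolt,nail] B=[clip,axle,wedge,shaft,mesh] C=[spool,knob]
Tick 3: prefer A, take bolt from A; A=[nail] B=[clip,axle,wedge,shaft,mesh] C=[spool,knob,bolt]
Tick 4: prefer B, take clip from B; A=[nail] B=[axle,wedge,shaft,mesh] C=[spool,knob,bolt,clip]
Tick 5: prefer A, take nail from A; A=[-] B=[axle,wedge,shaft,mesh] C=[spool,knob,bolt,clip,nail]
Tick 6: prefer B, take axle from B; A=[-] B=[wedge,shaft,mesh] C=[spool,knob,bolt,clip,nail,axle]
Tick 7: prefer A, take wedge from B; A=[-] B=[shaft,mesh] C=[spool,knob,bolt,clip,nail,axle,wedge]
Tick 8: prefer B, take shaft from B; A=[-] B=[mesh] C=[spool,knob,bolt,clip,nail,axle,wedge,shaft]
Tick 9: prefer A, take mesh from B; A=[-] B=[-] C=[spool,knob,bolt,clip,nail,axle,wedge,shaft,mesh]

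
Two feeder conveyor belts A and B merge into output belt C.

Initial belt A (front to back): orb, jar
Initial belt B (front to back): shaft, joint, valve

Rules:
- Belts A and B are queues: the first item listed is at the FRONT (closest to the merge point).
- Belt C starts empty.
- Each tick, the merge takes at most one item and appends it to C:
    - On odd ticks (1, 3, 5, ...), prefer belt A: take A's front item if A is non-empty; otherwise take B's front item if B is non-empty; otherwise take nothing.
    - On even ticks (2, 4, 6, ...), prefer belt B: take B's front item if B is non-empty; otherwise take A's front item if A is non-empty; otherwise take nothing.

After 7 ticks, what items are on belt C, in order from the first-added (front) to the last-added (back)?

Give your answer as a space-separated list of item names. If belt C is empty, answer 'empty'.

Answer: orb shaft jar joint valve

Derivation:
Tick 1: prefer A, take orb from A; A=[jar] B=[shaft,joint,valve] C=[orb]
Tick 2: prefer B, take shaft from B; A=[jar] B=[joint,valve] C=[orb,shaft]
Tick 3: prefer A, take jar from A; A=[-] B=[joint,valve] C=[orb,shaft,jar]
Tick 4: prefer B, take joint from B; A=[-] B=[valve] C=[orb,shaft,jar,joint]
Tick 5: prefer A, take valve from B; A=[-] B=[-] C=[orb,shaft,jar,joint,valve]
Tick 6: prefer B, both empty, nothing taken; A=[-] B=[-] C=[orb,shaft,jar,joint,valve]
Tick 7: prefer A, both empty, nothing taken; A=[-] B=[-] C=[orb,shaft,jar,joint,valve]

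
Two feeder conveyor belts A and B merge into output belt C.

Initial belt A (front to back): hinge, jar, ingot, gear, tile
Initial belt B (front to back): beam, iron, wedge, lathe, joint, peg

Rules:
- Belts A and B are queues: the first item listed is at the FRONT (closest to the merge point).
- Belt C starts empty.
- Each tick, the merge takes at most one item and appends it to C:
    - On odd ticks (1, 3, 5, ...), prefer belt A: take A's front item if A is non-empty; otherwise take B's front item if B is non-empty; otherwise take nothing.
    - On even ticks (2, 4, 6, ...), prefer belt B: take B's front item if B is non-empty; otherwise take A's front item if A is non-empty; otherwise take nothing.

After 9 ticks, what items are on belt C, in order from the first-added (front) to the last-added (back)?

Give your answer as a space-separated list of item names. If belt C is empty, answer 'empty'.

Tick 1: prefer A, take hinge from A; A=[jar,ingot,gear,tile] B=[beam,iron,wedge,lathe,joint,peg] C=[hinge]
Tick 2: prefer B, take beam from B; A=[jar,ingot,gear,tile] B=[iron,wedge,lathe,joint,peg] C=[hinge,beam]
Tick 3: prefer A, take jar from A; A=[ingot,gear,tile] B=[iron,wedge,lathe,joint,peg] C=[hinge,beam,jar]
Tick 4: prefer B, take iron from B; A=[ingot,gear,tile] B=[wedge,lathe,joint,peg] C=[hinge,beam,jar,iron]
Tick 5: prefer A, take ingot from A; A=[gear,tile] B=[wedge,lathe,joint,peg] C=[hinge,beam,jar,iron,ingot]
Tick 6: prefer B, take wedge from B; A=[gear,tile] B=[lathe,joint,peg] C=[hinge,beam,jar,iron,ingot,wedge]
Tick 7: prefer A, take gear from A; A=[tile] B=[lathe,joint,peg] C=[hinge,beam,jar,iron,ingot,wedge,gear]
Tick 8: prefer B, take lathe from B; A=[tile] B=[joint,peg] C=[hinge,beam,jar,iron,ingot,wedge,gear,lathe]
Tick 9: prefer A, take tile from A; A=[-] B=[joint,peg] C=[hinge,beam,jar,iron,ingot,wedge,gear,lathe,tile]

Answer: hinge beam jar iron ingot wedge gear lathe tile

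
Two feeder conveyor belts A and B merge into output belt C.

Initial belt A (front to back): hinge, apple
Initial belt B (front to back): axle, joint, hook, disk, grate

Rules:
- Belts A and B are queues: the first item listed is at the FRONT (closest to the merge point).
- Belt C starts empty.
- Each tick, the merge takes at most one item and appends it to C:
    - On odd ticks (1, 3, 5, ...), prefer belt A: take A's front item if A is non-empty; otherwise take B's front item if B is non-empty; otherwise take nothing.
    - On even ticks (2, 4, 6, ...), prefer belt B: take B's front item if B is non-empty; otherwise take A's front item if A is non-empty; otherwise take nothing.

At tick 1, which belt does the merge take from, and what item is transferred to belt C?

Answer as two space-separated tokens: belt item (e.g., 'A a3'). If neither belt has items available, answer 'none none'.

Tick 1: prefer A, take hinge from A; A=[apple] B=[axle,joint,hook,disk,grate] C=[hinge]

Answer: A hinge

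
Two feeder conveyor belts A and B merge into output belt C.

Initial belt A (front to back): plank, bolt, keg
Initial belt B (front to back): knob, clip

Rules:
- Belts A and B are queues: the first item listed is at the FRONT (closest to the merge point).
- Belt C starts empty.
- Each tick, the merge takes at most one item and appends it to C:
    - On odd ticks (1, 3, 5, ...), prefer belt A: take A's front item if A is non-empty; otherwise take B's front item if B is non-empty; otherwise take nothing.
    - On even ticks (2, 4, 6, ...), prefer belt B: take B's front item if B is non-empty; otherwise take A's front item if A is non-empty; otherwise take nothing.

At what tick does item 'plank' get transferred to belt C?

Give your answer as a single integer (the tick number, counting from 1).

Tick 1: prefer A, take plank from A; A=[bolt,keg] B=[knob,clip] C=[plank]

Answer: 1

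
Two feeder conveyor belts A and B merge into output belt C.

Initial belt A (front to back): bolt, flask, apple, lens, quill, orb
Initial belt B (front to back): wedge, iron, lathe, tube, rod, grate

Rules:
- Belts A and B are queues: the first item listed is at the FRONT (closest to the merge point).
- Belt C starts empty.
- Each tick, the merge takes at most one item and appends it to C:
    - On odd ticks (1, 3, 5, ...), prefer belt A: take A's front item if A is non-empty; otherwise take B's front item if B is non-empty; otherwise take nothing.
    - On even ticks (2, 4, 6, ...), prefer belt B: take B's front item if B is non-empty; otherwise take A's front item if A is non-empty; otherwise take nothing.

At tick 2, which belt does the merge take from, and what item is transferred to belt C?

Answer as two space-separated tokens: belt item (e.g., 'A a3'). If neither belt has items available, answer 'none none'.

Tick 1: prefer A, take bolt from A; A=[flask,apple,lens,quill,orb] B=[wedge,iron,lathe,tube,rod,grate] C=[bolt]
Tick 2: prefer B, take wedge from B; A=[flask,apple,lens,quill,orb] B=[iron,lathe,tube,rod,grate] C=[bolt,wedge]

Answer: B wedge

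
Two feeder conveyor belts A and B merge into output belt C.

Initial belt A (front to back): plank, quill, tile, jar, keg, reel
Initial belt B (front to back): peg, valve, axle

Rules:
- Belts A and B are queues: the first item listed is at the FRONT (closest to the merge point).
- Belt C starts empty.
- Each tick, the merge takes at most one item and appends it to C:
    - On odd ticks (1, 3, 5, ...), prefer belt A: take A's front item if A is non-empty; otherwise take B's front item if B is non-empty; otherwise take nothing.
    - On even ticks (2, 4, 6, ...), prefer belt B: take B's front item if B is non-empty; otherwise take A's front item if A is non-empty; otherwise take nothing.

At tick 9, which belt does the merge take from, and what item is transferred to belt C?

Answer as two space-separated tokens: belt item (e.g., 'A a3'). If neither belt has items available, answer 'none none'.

Tick 1: prefer A, take plank from A; A=[quill,tile,jar,keg,reel] B=[peg,valve,axle] C=[plank]
Tick 2: prefer B, take peg from B; A=[quill,tile,jar,keg,reel] B=[valve,axle] C=[plank,peg]
Tick 3: prefer A, take quill from A; A=[tile,jar,keg,reel] B=[valve,axle] C=[plank,peg,quill]
Tick 4: prefer B, take valve from B; A=[tile,jar,keg,reel] B=[axle] C=[plank,peg,quill,valve]
Tick 5: prefer A, take tile from A; A=[jar,keg,reel] B=[axle] C=[plank,peg,quill,valve,tile]
Tick 6: prefer B, take axle from B; A=[jar,keg,reel] B=[-] C=[plank,peg,quill,valve,tile,axle]
Tick 7: prefer A, take jar from A; A=[keg,reel] B=[-] C=[plank,peg,quill,valve,tile,axle,jar]
Tick 8: prefer B, take keg from A; A=[reel] B=[-] C=[plank,peg,quill,valve,tile,axle,jar,keg]
Tick 9: prefer A, take reel from A; A=[-] B=[-] C=[plank,peg,quill,valve,tile,axle,jar,keg,reel]

Answer: A reel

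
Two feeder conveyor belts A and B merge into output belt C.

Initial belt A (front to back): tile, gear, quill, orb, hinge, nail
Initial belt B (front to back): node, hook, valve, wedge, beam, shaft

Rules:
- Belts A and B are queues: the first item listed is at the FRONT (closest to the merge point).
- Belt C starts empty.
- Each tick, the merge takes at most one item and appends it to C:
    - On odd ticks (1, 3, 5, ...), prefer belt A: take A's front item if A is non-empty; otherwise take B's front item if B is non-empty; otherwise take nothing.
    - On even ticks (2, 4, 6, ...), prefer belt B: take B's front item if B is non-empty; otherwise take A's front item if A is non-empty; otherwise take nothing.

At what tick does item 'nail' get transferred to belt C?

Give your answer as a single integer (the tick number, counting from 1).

Tick 1: prefer A, take tile from A; A=[gear,quill,orb,hinge,nail] B=[node,hook,valve,wedge,beam,shaft] C=[tile]
Tick 2: prefer B, take node from B; A=[gear,quill,orb,hinge,nail] B=[hook,valve,wedge,beam,shaft] C=[tile,node]
Tick 3: prefer A, take gear from A; A=[quill,orb,hinge,nail] B=[hook,valve,wedge,beam,shaft] C=[tile,node,gear]
Tick 4: prefer B, take hook from B; A=[quill,orb,hinge,nail] B=[valve,wedge,beam,shaft] C=[tile,node,gear,hook]
Tick 5: prefer A, take quill from A; A=[orb,hinge,nail] B=[valve,wedge,beam,shaft] C=[tile,node,gear,hook,quill]
Tick 6: prefer B, take valve from B; A=[orb,hinge,nail] B=[wedge,beam,shaft] C=[tile,node,gear,hook,quill,valve]
Tick 7: prefer A, take orb from A; A=[hinge,nail] B=[wedge,beam,shaft] C=[tile,node,gear,hook,quill,valve,orb]
Tick 8: prefer B, take wedge from B; A=[hinge,nail] B=[beam,shaft] C=[tile,node,gear,hook,quill,valve,orb,wedge]
Tick 9: prefer A, take hinge from A; A=[nail] B=[beam,shaft] C=[tile,node,gear,hook,quill,valve,orb,wedge,hinge]
Tick 10: prefer B, take beam from B; A=[nail] B=[shaft] C=[tile,node,gear,hook,quill,valve,orb,wedge,hinge,beam]
Tick 11: prefer A, take nail from A; A=[-] B=[shaft] C=[tile,node,gear,hook,quill,valve,orb,wedge,hinge,beam,nail]

Answer: 11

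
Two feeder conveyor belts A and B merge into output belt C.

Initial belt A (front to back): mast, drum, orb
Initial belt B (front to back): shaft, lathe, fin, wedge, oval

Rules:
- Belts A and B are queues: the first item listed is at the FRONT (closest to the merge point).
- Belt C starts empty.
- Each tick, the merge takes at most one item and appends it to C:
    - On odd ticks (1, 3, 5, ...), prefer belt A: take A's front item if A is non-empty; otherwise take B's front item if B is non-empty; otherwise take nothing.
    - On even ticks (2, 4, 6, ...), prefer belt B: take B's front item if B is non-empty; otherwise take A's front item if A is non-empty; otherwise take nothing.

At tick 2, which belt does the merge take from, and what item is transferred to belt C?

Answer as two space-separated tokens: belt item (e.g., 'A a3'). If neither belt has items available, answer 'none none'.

Tick 1: prefer A, take mast from A; A=[drum,orb] B=[shaft,lathe,fin,wedge,oval] C=[mast]
Tick 2: prefer B, take shaft from B; A=[drum,orb] B=[lathe,fin,wedge,oval] C=[mast,shaft]

Answer: B shaft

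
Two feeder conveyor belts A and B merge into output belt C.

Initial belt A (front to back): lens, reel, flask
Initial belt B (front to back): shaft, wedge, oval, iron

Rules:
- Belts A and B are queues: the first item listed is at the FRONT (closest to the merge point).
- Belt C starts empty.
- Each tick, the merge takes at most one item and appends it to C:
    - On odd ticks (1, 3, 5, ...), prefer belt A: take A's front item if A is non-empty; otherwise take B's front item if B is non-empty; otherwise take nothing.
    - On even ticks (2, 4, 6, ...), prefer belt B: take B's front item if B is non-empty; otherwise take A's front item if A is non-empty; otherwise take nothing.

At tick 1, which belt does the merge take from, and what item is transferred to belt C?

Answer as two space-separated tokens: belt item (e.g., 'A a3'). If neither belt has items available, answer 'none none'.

Answer: A lens

Derivation:
Tick 1: prefer A, take lens from A; A=[reel,flask] B=[shaft,wedge,oval,iron] C=[lens]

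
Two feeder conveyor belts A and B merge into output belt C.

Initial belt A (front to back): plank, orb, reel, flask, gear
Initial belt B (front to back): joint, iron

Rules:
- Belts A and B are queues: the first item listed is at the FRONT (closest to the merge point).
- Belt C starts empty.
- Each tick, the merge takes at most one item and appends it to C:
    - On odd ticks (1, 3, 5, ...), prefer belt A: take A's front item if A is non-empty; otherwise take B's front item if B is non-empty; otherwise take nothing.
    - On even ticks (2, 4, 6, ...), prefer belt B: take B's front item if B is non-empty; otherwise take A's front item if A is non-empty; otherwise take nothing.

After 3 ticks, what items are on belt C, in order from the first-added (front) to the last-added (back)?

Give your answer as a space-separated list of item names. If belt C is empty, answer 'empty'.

Tick 1: prefer A, take plank from A; A=[orb,reel,flask,gear] B=[joint,iron] C=[plank]
Tick 2: prefer B, take joint from B; A=[orb,reel,flask,gear] B=[iron] C=[plank,joint]
Tick 3: prefer A, take orb from A; A=[reel,flask,gear] B=[iron] C=[plank,joint,orb]

Answer: plank joint orb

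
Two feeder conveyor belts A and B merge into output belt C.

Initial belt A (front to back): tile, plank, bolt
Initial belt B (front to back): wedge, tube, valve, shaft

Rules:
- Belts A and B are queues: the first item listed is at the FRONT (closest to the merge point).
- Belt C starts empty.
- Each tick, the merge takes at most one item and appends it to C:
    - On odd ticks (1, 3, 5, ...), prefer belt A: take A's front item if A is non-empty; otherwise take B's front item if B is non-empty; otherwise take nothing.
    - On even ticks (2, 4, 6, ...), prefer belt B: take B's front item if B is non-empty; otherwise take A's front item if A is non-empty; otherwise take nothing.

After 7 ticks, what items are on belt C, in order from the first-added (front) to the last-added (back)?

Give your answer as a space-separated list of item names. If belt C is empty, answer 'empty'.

Tick 1: prefer A, take tile from A; A=[plank,bolt] B=[wedge,tube,valve,shaft] C=[tile]
Tick 2: prefer B, take wedge from B; A=[plank,bolt] B=[tube,valve,shaft] C=[tile,wedge]
Tick 3: prefer A, take plank from A; A=[bolt] B=[tube,valve,shaft] C=[tile,wedge,plank]
Tick 4: prefer B, take tube from B; A=[bolt] B=[valve,shaft] C=[tile,wedge,plank,tube]
Tick 5: prefer A, take bolt from A; A=[-] B=[valve,shaft] C=[tile,wedge,plank,tube,bolt]
Tick 6: prefer B, take valve from B; A=[-] B=[shaft] C=[tile,wedge,plank,tube,bolt,valve]
Tick 7: prefer A, take shaft from B; A=[-] B=[-] C=[tile,wedge,plank,tube,bolt,valve,shaft]

Answer: tile wedge plank tube bolt valve shaft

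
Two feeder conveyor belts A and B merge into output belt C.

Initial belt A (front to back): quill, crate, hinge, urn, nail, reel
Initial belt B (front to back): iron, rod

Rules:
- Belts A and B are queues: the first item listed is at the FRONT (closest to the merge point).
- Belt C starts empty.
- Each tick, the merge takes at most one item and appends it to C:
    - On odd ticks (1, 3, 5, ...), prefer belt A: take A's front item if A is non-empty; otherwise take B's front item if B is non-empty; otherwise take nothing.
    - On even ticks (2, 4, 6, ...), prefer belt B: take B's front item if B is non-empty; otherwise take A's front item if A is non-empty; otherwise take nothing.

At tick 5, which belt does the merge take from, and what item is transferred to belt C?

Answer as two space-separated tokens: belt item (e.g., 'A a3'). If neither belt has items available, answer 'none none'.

Answer: A hinge

Derivation:
Tick 1: prefer A, take quill from A; A=[crate,hinge,urn,nail,reel] B=[iron,rod] C=[quill]
Tick 2: prefer B, take iron from B; A=[crate,hinge,urn,nail,reel] B=[rod] C=[quill,iron]
Tick 3: prefer A, take crate from A; A=[hinge,urn,nail,reel] B=[rod] C=[quill,iron,crate]
Tick 4: prefer B, take rod from B; A=[hinge,urn,nail,reel] B=[-] C=[quill,iron,crate,rod]
Tick 5: prefer A, take hinge from A; A=[urn,nail,reel] B=[-] C=[quill,iron,crate,rod,hinge]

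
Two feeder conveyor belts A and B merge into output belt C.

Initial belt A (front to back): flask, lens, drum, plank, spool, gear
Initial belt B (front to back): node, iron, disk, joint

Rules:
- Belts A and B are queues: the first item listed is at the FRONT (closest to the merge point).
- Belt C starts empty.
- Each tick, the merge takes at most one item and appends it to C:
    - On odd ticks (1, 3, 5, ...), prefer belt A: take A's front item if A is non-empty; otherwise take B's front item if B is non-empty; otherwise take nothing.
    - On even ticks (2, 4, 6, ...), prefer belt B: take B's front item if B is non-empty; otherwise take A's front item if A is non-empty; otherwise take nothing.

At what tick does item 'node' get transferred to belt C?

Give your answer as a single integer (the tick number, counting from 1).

Tick 1: prefer A, take flask from A; A=[lens,drum,plank,spool,gear] B=[node,iron,disk,joint] C=[flask]
Tick 2: prefer B, take node from B; A=[lens,drum,plank,spool,gear] B=[iron,disk,joint] C=[flask,node]

Answer: 2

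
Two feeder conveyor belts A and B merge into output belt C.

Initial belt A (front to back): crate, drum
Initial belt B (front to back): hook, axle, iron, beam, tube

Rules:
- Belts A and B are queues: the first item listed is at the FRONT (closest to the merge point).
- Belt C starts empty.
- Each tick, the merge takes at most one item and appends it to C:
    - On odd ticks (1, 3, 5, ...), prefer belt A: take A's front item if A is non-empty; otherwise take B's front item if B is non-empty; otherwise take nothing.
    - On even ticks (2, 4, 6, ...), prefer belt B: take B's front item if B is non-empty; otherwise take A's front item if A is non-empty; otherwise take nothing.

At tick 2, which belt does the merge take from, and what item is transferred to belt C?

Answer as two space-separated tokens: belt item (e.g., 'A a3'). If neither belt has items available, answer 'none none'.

Tick 1: prefer A, take crate from A; A=[drum] B=[hook,axle,iron,beam,tube] C=[crate]
Tick 2: prefer B, take hook from B; A=[drum] B=[axle,iron,beam,tube] C=[crate,hook]

Answer: B hook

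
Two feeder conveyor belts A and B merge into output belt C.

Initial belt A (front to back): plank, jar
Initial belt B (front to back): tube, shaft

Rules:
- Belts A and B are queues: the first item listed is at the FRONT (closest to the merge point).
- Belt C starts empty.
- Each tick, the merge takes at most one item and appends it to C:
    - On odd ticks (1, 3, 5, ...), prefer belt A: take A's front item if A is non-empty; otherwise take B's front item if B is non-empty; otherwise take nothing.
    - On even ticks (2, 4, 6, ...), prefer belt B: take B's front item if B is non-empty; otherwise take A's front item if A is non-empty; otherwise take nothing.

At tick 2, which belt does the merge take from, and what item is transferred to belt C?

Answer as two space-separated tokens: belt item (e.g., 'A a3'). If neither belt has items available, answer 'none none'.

Answer: B tube

Derivation:
Tick 1: prefer A, take plank from A; A=[jar] B=[tube,shaft] C=[plank]
Tick 2: prefer B, take tube from B; A=[jar] B=[shaft] C=[plank,tube]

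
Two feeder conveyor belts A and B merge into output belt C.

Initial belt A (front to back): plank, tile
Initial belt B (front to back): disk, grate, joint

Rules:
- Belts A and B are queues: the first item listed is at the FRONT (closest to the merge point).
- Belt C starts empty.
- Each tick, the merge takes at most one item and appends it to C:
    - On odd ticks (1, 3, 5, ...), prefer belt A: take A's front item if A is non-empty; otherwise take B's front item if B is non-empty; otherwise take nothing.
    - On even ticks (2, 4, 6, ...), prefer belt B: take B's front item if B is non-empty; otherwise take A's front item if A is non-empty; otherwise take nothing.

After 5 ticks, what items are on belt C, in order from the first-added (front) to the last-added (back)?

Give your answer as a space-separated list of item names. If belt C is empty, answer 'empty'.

Tick 1: prefer A, take plank from A; A=[tile] B=[disk,grate,joint] C=[plank]
Tick 2: prefer B, take disk from B; A=[tile] B=[grate,joint] C=[plank,disk]
Tick 3: prefer A, take tile from A; A=[-] B=[grate,joint] C=[plank,disk,tile]
Tick 4: prefer B, take grate from B; A=[-] B=[joint] C=[plank,disk,tile,grate]
Tick 5: prefer A, take joint from B; A=[-] B=[-] C=[plank,disk,tile,grate,joint]

Answer: plank disk tile grate joint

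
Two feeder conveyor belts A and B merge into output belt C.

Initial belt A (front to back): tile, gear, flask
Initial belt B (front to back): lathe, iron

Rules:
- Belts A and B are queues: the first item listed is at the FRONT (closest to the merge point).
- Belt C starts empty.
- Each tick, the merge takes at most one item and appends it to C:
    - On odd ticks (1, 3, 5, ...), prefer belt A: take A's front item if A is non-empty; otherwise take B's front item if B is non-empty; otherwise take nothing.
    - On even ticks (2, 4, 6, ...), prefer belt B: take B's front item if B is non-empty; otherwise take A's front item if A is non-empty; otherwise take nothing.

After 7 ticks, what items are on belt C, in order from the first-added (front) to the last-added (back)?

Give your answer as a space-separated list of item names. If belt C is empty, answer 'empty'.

Tick 1: prefer A, take tile from A; A=[gear,flask] B=[lathe,iron] C=[tile]
Tick 2: prefer B, take lathe from B; A=[gear,flask] B=[iron] C=[tile,lathe]
Tick 3: prefer A, take gear from A; A=[flask] B=[iron] C=[tile,lathe,gear]
Tick 4: prefer B, take iron from B; A=[flask] B=[-] C=[tile,lathe,gear,iron]
Tick 5: prefer A, take flask from A; A=[-] B=[-] C=[tile,lathe,gear,iron,flask]
Tick 6: prefer B, both empty, nothing taken; A=[-] B=[-] C=[tile,lathe,gear,iron,flask]
Tick 7: prefer A, both empty, nothing taken; A=[-] B=[-] C=[tile,lathe,gear,iron,flask]

Answer: tile lathe gear iron flask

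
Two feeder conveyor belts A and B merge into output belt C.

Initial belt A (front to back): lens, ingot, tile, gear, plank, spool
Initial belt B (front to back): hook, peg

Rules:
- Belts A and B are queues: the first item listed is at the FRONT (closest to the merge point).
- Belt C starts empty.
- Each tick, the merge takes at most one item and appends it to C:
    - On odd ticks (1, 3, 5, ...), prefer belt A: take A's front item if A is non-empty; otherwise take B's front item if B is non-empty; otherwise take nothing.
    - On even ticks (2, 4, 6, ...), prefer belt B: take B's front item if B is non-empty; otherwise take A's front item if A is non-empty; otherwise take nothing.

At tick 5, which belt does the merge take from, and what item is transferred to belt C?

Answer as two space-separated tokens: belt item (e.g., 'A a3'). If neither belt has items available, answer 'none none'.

Tick 1: prefer A, take lens from A; A=[ingot,tile,gear,plank,spool] B=[hook,peg] C=[lens]
Tick 2: prefer B, take hook from B; A=[ingot,tile,gear,plank,spool] B=[peg] C=[lens,hook]
Tick 3: prefer A, take ingot from A; A=[tile,gear,plank,spool] B=[peg] C=[lens,hook,ingot]
Tick 4: prefer B, take peg from B; A=[tile,gear,plank,spool] B=[-] C=[lens,hook,ingot,peg]
Tick 5: prefer A, take tile from A; A=[gear,plank,spool] B=[-] C=[lens,hook,ingot,peg,tile]

Answer: A tile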